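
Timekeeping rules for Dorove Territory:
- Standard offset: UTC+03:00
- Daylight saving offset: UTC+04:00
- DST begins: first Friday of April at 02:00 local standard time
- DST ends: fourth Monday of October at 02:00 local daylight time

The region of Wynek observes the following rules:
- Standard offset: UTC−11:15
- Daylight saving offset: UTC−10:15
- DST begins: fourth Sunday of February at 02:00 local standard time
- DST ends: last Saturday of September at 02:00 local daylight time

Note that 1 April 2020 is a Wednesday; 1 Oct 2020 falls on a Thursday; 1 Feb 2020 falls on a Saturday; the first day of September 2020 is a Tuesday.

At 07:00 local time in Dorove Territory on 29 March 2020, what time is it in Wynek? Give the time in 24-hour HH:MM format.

1 April 2020 is a Wednesday, so the first Friday is April 3.
1 October 2020 is a Thursday, so the first Monday is October 5 and the fourth is October 26.
Daylight saving runs 3 April – 26 October; 29 March 2020 is outside that window, so Dorove Territory is on standard time at UTC+03:00.
07:00 Dorove Territory − 3h = 04:00 UTC.
1 February 2020 is a Saturday, so the first Sunday is February 2 and the fourth is February 23.
1 September 2020 is a Tuesday, so Saturdays fall on 5, 12, 19, 26; the last is September 26.
At the standard offset (UTC−11:15), 04:00 UTC − 11h15m = 16:45 Wynek standard time (rolling into the previous day, 28 March 2020).
The standard-time date in Wynek, 28 March 2020, falls between 23 February and 26 September, so daylight saving is in effect and Wynek is at UTC−10:15.
04:00 UTC − 10h15m = 17:45 Wynek (rolling into the previous day, 28 March 2020).

17:45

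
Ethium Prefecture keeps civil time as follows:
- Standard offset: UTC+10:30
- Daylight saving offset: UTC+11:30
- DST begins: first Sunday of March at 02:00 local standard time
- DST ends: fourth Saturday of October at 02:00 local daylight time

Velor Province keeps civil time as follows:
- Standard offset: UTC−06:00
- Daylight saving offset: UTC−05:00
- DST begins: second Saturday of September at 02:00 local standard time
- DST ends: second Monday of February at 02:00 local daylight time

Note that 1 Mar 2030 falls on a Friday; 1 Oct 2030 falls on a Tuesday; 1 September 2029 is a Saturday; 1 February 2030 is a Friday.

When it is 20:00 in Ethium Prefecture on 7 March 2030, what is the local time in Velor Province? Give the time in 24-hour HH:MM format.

02:30

1 March 2030 is a Friday, so the first Sunday is March 3.
1 October 2030 is a Tuesday, so the first Saturday is October 5 and the fourth is October 26.
7 March 2030 lies within the daylight-saving period (3 March – 26 October), so Ethium Prefecture is on daylight time, UTC+11:30.
20:00 Ethium Prefecture − 11h30m = 08:30 UTC.
1 September 2029 is a Saturday, so the first Saturday is September 1 and the second is September 8.
1 February 2030 is a Friday, so the first Monday is February 4 and the second is February 11.
At the standard offset (UTC−06:00), 08:30 UTC − 6h = 02:30 Velor Province standard time.
The standard-time date in Velor Province, 7 March 2030, is outside the daylight-saving period (8 September 2029 – 11 February 2030), so Velor Province is on standard time, UTC−06:00.
08:30 UTC − 6h = 02:30 Velor Province.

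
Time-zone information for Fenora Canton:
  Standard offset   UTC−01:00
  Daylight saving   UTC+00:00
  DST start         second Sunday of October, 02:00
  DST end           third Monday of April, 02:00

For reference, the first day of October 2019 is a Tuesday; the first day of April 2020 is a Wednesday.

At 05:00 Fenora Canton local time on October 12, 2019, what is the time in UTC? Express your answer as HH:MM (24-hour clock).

1 October 2019 is a Tuesday, so the first Sunday is October 6 and the second is October 13.
1 April 2020 is a Wednesday, so the first Monday is April 6 and the third is April 20.
Daylight saving runs 13 October 2019 – 20 April 2020; October 12, 2019 is outside that window, so Fenora Canton is on standard time at UTC−01:00.
05:00 local + 1h = 06:00 UTC.

06:00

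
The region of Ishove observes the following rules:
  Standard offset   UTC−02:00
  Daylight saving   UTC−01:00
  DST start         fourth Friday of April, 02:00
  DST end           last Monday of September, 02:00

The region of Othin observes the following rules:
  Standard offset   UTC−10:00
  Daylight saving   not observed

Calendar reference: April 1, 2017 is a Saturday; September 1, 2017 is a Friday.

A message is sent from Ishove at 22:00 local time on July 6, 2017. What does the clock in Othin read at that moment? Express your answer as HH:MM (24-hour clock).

1 April 2017 is a Saturday, so the first Friday is April 7 and the fourth is April 28.
1 September 2017 is a Friday, so Mondays fall on 4, 11, 18, 25; the last is September 25.
July 6, 2017 lies within the daylight-saving period (28 April – 25 September), so Ishove is on daylight time, UTC−01:00.
22:00 Ishove + 1h = 23:00 UTC.
Othin stays on UTC−10:00 all year.
23:00 UTC − 10h = 13:00 Othin.

13:00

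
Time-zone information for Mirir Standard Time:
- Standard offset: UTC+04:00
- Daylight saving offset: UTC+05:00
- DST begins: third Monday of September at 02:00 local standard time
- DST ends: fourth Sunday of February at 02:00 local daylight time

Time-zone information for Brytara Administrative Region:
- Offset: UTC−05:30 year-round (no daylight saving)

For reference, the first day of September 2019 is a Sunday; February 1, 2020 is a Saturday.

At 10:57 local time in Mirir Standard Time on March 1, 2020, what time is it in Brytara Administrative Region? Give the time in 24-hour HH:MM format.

01:27

1 September 2019 is a Sunday, so the first Monday is September 2 and the third is September 16.
1 February 2020 is a Saturday, so the first Sunday is February 2 and the fourth is February 23.
March 1, 2020 does not fall between 16 September 2019 and 23 February 2020, so daylight saving is not in effect and Mirir Standard Time is at UTC+04:00.
10:57 Mirir Standard Time − 4h = 06:57 UTC.
Brytara Administrative Region has no daylight saving, so its offset is UTC−05:30 year-round.
06:57 UTC − 5h30m = 01:27 Brytara Administrative Region.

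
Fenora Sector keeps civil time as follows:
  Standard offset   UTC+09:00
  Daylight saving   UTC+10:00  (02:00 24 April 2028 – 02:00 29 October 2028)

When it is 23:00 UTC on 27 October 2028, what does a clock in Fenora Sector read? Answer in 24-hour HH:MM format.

At the standard offset (UTC+09:00), 23:00 UTC + 9h = 08:00 Fenora Sector standard time (rolling into the next day, 28 October 2028).
Daylight saving runs 24 April – 29 October; the standard-time date in Fenora Sector, 28 October 2028, is inside that window, so Fenora Sector is at UTC+10:00.
23:00 UTC + 10h = 09:00 local (rolling into the next day, 28 October 2028).

09:00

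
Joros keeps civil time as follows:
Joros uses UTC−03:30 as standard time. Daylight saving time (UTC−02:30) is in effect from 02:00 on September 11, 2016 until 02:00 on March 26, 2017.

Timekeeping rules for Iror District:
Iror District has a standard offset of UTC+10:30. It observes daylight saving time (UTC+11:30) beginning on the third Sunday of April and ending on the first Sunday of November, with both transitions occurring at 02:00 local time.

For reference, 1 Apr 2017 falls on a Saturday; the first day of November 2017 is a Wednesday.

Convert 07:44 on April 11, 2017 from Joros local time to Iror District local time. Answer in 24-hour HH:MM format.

April 11, 2017 does not fall between 11 September 2016 and 26 March 2017, so daylight saving is not in effect and Joros is at UTC−03:30.
07:44 Joros + 3h30m = 11:14 UTC.
1 April 2017 is a Saturday, so the first Sunday is April 2 and the third is April 16.
1 November 2017 is a Wednesday, so the first Sunday is November 5.
At the standard offset (UTC+10:30), 11:14 UTC + 10h30m = 21:44 Iror District standard time.
The standard-time date in Iror District, April 11, 2017, does not fall between 16 April and 5 November, so daylight saving is not in effect and Iror District is at UTC+10:30.
11:14 UTC + 10h30m = 21:44 Iror District.

21:44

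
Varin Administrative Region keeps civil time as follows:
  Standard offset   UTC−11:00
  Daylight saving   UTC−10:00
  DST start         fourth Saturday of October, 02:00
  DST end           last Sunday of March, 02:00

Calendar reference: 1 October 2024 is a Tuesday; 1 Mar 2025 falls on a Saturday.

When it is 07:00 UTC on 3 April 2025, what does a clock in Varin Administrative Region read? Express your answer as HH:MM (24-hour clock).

1 October 2024 is a Tuesday, so the first Saturday is October 5 and the fourth is October 26.
1 March 2025 is a Saturday, so Sundays fall on 2, 9, 16, 23, 30; the last is March 30.
At the standard offset (UTC−11:00), 07:00 UTC − 11h = 20:00 Varin Administrative Region standard time (rolling into the previous day, 2 April 2025).
The standard-time date in Varin Administrative Region, 2 April 2025, is outside the daylight-saving period (26 October 2024 – 30 March 2025), so Varin Administrative Region is on standard time, UTC−11:00.
07:00 UTC − 11h = 20:00 local (rolling into the previous day, 2 April 2025).

20:00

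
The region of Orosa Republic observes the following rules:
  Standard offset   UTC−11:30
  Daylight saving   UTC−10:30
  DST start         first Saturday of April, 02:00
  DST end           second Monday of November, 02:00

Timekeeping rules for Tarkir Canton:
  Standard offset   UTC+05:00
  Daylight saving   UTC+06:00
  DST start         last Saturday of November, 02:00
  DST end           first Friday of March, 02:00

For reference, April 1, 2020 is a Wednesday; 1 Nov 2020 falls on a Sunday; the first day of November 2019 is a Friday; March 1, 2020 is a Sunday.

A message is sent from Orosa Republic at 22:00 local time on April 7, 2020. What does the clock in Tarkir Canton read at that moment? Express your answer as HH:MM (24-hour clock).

1 April 2020 is a Wednesday, so the first Saturday is April 4.
1 November 2020 is a Sunday, so the first Monday is November 2 and the second is November 9.
Daylight saving runs 4 April – 9 November; April 7, 2020 is inside that window, so Orosa Republic is at UTC−10:30.
22:00 Orosa Republic + 10h30m = 08:30 UTC (rolling into the next day, 8 April 2020).
1 November 2019 is a Friday, so Saturdays fall on 2, 9, 16, 23, 30; the last is November 30.
1 March 2020 is a Sunday, so the first Friday is March 6.
At the standard offset (UTC+05:00), 08:30 UTC + 5h = 13:30 Tarkir Canton standard time.
The standard-time date in Tarkir Canton, April 8, 2020, does not fall between 30 November 2019 and 6 March 2020, so daylight saving is not in effect and Tarkir Canton is at UTC+05:00.
08:30 UTC + 5h = 13:30 Tarkir Canton.

13:30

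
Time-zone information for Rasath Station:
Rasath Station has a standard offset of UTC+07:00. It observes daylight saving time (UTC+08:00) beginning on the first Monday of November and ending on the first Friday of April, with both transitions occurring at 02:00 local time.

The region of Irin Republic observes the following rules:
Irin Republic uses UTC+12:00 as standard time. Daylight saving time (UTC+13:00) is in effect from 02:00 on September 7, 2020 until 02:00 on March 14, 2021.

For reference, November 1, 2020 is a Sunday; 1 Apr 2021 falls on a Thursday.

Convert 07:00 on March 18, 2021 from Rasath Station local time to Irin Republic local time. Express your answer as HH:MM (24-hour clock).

1 November 2020 is a Sunday, so the first Monday is November 2.
1 April 2021 is a Thursday, so the first Friday is April 2.
March 18, 2021 falls between 2 November 2020 and 2 April 2021, so daylight saving is in effect and Rasath Station is at UTC+08:00.
07:00 Rasath Station − 8h = 23:00 UTC (rolling into the previous day, 17 March 2021).
At the standard offset (UTC+12:00), 23:00 UTC + 12h = 11:00 Irin Republic standard time (rolling into the next day, 18 March 2021).
Daylight saving runs 7 September 2020 – 14 March 2021; the standard-time date in Irin Republic, March 18, 2021, is outside that window, so Irin Republic is on standard time at UTC+12:00.
23:00 UTC + 12h = 11:00 Irin Republic (rolling into the next day, 18 March 2021).

11:00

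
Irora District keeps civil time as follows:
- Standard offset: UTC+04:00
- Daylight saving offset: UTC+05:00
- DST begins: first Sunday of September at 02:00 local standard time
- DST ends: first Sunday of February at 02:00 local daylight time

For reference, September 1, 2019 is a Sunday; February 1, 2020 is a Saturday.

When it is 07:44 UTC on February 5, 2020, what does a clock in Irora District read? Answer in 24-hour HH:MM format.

1 September 2019 is a Sunday, so the first Sunday is September 1.
1 February 2020 is a Saturday, so the first Sunday is February 2.
At the standard offset (UTC+04:00), 07:44 UTC + 4h = 11:44 Irora District standard time.
The standard-time date in Irora District, February 5, 2020, does not fall between 1 September 2019 and 2 February 2020, so daylight saving is not in effect and Irora District is at UTC+04:00.
07:44 UTC + 4h = 11:44 local.

11:44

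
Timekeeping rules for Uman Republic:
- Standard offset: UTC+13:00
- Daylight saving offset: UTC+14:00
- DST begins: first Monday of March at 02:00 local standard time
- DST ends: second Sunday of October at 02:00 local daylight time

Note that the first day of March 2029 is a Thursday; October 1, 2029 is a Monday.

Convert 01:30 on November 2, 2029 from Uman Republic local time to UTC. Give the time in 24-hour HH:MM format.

1 March 2029 is a Thursday, so the first Monday is March 5.
1 October 2029 is a Monday, so the first Sunday is October 7 and the second is October 14.
Daylight saving runs 5 March – 14 October; November 2, 2029 is outside that window, so Uman Republic is on standard time at UTC+13:00.
01:30 local − 13h = 12:30 UTC (rolling into the previous day, 1 November 2029).

12:30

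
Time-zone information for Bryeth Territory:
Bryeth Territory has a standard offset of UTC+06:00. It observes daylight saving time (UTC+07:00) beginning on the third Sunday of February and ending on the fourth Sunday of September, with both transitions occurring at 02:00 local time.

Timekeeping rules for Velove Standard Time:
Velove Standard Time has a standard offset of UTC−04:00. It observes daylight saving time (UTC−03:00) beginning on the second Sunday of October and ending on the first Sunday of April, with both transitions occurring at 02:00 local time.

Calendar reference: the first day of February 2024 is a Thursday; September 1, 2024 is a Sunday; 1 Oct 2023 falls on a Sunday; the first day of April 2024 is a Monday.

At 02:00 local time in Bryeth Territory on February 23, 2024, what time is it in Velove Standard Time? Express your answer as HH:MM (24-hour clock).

1 February 2024 is a Thursday, so the first Sunday is February 4 and the third is February 18.
1 September 2024 is a Sunday, so the first Sunday is September 1 and the fourth is September 22.
February 23, 2024 falls between 18 February and 22 September, so daylight saving is in effect and Bryeth Territory is at UTC+07:00.
02:00 Bryeth Territory − 7h = 19:00 UTC (rolling into the previous day, 22 February 2024).
1 October 2023 is a Sunday, so the first Sunday is October 1 and the second is October 8.
1 April 2024 is a Monday, so the first Sunday is April 7.
At the standard offset (UTC−04:00), 19:00 UTC − 4h = 15:00 Velove Standard Time standard time.
Daylight saving runs 8 October 2023 – 7 April 2024; the standard-time date in Velove Standard Time, February 22, 2024, is inside that window, so Velove Standard Time is at UTC−03:00.
19:00 UTC − 3h = 16:00 Velove Standard Time.

16:00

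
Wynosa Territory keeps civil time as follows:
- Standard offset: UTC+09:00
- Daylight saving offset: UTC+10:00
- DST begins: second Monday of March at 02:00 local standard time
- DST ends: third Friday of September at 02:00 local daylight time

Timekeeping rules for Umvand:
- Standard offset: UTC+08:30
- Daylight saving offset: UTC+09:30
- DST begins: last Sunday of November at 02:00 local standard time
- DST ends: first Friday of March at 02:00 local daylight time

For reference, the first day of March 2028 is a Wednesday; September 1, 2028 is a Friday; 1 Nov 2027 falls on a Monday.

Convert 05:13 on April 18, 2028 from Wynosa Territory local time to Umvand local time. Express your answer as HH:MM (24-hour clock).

1 March 2028 is a Wednesday, so the first Monday is March 6 and the second is March 13.
1 September 2028 is a Friday, so the first Friday is September 1 and the third is September 15.
April 18, 2028 lies within the daylight-saving period (13 March – 15 September), so Wynosa Territory is on daylight time, UTC+10:00.
05:13 Wynosa Territory − 10h = 19:13 UTC (rolling into the previous day, 17 April 2028).
1 November 2027 is a Monday, so Sundays fall on 7, 14, 21, 28; the last is November 28.
1 March 2028 is a Wednesday, so the first Friday is March 3.
At the standard offset (UTC+08:30), 19:13 UTC + 8h30m = 03:43 Umvand standard time (rolling into the next day, 18 April 2028).
The standard-time date in Umvand, April 18, 2028, is outside the daylight-saving period (28 November 2027 – 3 March 2028), so Umvand is on standard time, UTC+08:30.
19:13 UTC + 8h30m = 03:43 Umvand (rolling into the next day, 18 April 2028).

03:43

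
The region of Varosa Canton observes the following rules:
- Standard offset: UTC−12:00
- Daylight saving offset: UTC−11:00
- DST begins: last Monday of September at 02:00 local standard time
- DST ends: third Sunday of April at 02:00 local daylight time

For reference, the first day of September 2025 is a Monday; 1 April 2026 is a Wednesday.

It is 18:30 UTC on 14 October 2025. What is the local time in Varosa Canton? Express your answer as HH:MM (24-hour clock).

1 September 2025 is a Monday, so Mondays fall on 1, 8, 15, 22, 29; the last is September 29.
1 April 2026 is a Wednesday, so the first Sunday is April 5 and the third is April 19.
At the standard offset (UTC−12:00), 18:30 UTC − 12h = 06:30 Varosa Canton standard time.
The standard-time date in Varosa Canton, 14 October 2025, falls between 29 September 2025 and 19 April 2026, so daylight saving is in effect and Varosa Canton is at UTC−11:00.
18:30 UTC − 11h = 07:30 local.

07:30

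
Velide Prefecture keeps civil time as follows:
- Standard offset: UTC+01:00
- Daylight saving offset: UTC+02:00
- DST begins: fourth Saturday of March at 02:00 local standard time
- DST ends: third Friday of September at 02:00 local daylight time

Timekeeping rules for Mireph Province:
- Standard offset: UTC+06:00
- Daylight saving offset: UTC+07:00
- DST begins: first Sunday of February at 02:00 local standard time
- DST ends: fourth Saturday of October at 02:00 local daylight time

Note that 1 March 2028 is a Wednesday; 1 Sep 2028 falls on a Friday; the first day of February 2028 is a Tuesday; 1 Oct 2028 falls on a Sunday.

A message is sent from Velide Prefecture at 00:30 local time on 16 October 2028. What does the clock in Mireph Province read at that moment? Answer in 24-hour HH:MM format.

06:30

1 March 2028 is a Wednesday, so the first Saturday is March 4 and the fourth is March 25.
1 September 2028 is a Friday, so the first Friday is September 1 and the third is September 15.
16 October 2028 is outside the daylight-saving period (25 March – 15 September), so Velide Prefecture is on standard time, UTC+01:00.
00:30 Velide Prefecture − 1h = 23:30 UTC (rolling into the previous day, 15 October 2028).
1 February 2028 is a Tuesday, so the first Sunday is February 6.
1 October 2028 is a Sunday, so the first Saturday is October 7 and the fourth is October 28.
At the standard offset (UTC+06:00), 23:30 UTC + 6h = 05:30 Mireph Province standard time (rolling into the next day, 16 October 2028).
Daylight saving runs 6 February – 28 October; the standard-time date in Mireph Province, 16 October 2028, is inside that window, so Mireph Province is at UTC+07:00.
23:30 UTC + 7h = 06:30 Mireph Province (rolling into the next day, 16 October 2028).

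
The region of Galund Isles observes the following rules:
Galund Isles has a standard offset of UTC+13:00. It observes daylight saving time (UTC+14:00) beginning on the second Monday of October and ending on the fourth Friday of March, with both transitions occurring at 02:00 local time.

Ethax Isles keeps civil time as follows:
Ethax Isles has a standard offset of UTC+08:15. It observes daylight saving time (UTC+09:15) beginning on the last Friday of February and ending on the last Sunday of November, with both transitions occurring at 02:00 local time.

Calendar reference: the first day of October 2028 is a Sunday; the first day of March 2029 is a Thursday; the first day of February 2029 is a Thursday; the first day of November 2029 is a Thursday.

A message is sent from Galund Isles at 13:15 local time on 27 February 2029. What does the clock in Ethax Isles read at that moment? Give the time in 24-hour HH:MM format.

08:30

1 October 2028 is a Sunday, so the first Monday is October 2 and the second is October 9.
1 March 2029 is a Thursday, so the first Friday is March 2 and the fourth is March 23.
27 February 2029 lies within the daylight-saving period (9 October 2028 – 23 March 2029), so Galund Isles is on daylight time, UTC+14:00.
13:15 Galund Isles − 14h = 23:15 UTC (rolling into the previous day, 26 February 2029).
1 February 2029 is a Thursday, so Fridays fall on 2, 9, 16, 23; the last is February 23.
1 November 2029 is a Thursday, so Sundays fall on 4, 11, 18, 25; the last is November 25.
At the standard offset (UTC+08:15), 23:15 UTC + 8h15m = 07:30 Ethax Isles standard time (rolling into the next day, 27 February 2029).
Daylight saving runs 23 February – 25 November; the standard-time date in Ethax Isles, 27 February 2029, is inside that window, so Ethax Isles is at UTC+09:15.
23:15 UTC + 9h15m = 08:30 Ethax Isles (rolling into the next day, 27 February 2029).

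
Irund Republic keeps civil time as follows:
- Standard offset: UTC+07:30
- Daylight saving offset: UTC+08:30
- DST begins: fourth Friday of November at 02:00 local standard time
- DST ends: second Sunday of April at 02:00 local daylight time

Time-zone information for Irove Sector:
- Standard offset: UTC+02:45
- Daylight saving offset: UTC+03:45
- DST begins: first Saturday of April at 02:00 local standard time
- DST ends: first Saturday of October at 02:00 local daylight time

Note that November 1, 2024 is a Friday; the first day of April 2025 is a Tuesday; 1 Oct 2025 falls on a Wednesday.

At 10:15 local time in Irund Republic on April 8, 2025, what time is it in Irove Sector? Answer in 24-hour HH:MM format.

1 November 2024 is a Friday, so the first Friday is November 1 and the fourth is November 22.
1 April 2025 is a Tuesday, so the first Sunday is April 6 and the second is April 13.
April 8, 2025 lies within the daylight-saving period (22 November 2024 – 13 April 2025), so Irund Republic is on daylight time, UTC+08:30.
10:15 Irund Republic − 8h30m = 01:45 UTC.
1 April 2025 is a Tuesday, so the first Saturday is April 5.
1 October 2025 is a Wednesday, so the first Saturday is October 4.
At the standard offset (UTC+02:45), 01:45 UTC + 2h45m = 04:30 Irove Sector standard time.
Daylight saving runs 5 April – 4 October; the standard-time date in Irove Sector, April 8, 2025, is inside that window, so Irove Sector is at UTC+03:45.
01:45 UTC + 3h45m = 05:30 Irove Sector.

05:30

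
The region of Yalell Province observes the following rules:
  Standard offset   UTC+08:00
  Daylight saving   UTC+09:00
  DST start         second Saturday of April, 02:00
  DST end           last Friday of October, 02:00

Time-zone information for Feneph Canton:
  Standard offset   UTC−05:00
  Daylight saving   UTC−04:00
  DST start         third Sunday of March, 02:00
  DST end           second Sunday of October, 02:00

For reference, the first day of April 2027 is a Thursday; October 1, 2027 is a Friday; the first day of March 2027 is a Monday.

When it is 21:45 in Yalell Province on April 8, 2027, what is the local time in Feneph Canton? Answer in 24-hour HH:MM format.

09:45

1 April 2027 is a Thursday, so the first Saturday is April 3 and the second is April 10.
1 October 2027 is a Friday, so Fridays fall on 1, 8, 15, 22, 29; the last is October 29.
April 8, 2027 is outside the daylight-saving period (10 April – 29 October), so Yalell Province is on standard time, UTC+08:00.
21:45 Yalell Province − 8h = 13:45 UTC.
1 March 2027 is a Monday, so the first Sunday is March 7 and the third is March 21.
1 October 2027 is a Friday, so the first Sunday is October 3 and the second is October 10.
At the standard offset (UTC−05:00), 13:45 UTC − 5h = 08:45 Feneph Canton standard time.
The standard-time date in Feneph Canton, April 8, 2027, lies within the daylight-saving period (21 March – 10 October), so Feneph Canton is on daylight time, UTC−04:00.
13:45 UTC − 4h = 09:45 Feneph Canton.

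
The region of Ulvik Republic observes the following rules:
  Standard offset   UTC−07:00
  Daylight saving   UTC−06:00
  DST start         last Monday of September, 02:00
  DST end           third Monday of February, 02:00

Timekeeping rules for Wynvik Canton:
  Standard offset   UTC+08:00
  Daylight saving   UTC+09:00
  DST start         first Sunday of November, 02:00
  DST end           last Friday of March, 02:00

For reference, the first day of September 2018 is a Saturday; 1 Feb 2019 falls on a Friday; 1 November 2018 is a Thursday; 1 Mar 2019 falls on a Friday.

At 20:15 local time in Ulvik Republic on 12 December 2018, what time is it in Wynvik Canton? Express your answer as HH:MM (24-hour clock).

1 September 2018 is a Saturday, so Mondays fall on 3, 10, 17, 24; the last is September 24.
1 February 2019 is a Friday, so the first Monday is February 4 and the third is February 18.
12 December 2018 lies within the daylight-saving period (24 September 2018 – 18 February 2019), so Ulvik Republic is on daylight time, UTC−06:00.
20:15 Ulvik Republic + 6h = 02:15 UTC (rolling into the next day, 13 December 2018).
1 November 2018 is a Thursday, so the first Sunday is November 4.
1 March 2019 is a Friday, so Fridays fall on 1, 8, 15, 22, 29; the last is March 29.
At the standard offset (UTC+08:00), 02:15 UTC + 8h = 10:15 Wynvik Canton standard time.
The standard-time date in Wynvik Canton, 13 December 2018, lies within the daylight-saving period (4 November 2018 – 29 March 2019), so Wynvik Canton is on daylight time, UTC+09:00.
02:15 UTC + 9h = 11:15 Wynvik Canton.

11:15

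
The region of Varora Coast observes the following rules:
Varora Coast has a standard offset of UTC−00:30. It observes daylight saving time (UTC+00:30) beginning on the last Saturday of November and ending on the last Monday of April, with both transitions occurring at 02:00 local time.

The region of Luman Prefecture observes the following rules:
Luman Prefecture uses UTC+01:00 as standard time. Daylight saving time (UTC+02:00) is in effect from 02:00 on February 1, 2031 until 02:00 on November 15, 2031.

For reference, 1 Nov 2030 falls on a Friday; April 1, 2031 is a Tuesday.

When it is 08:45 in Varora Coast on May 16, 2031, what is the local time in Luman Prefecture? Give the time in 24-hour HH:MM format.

11:15

1 November 2030 is a Friday, so Saturdays fall on 2, 9, 16, 23, 30; the last is November 30.
1 April 2031 is a Tuesday, so Mondays fall on 7, 14, 21, 28; the last is April 28.
Daylight saving runs 30 November 2030 – 28 April 2031; May 16, 2031 is outside that window, so Varora Coast is on standard time at UTC−00:30.
08:45 Varora Coast + 0h30m = 09:15 UTC.
At the standard offset (UTC+01:00), 09:15 UTC + 1h = 10:15 Luman Prefecture standard time.
The standard-time date in Luman Prefecture, May 16, 2031, falls between 1 February and 15 November, so daylight saving is in effect and Luman Prefecture is at UTC+02:00.
09:15 UTC + 2h = 11:15 Luman Prefecture.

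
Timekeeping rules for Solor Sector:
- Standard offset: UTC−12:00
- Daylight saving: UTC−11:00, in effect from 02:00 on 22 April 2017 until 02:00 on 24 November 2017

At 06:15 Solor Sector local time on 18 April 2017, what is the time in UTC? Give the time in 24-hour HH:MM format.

18 April 2017 does not fall between 22 April and 24 November, so daylight saving is not in effect and Solor Sector is at UTC−12:00.
06:15 local + 12h = 18:15 UTC.

18:15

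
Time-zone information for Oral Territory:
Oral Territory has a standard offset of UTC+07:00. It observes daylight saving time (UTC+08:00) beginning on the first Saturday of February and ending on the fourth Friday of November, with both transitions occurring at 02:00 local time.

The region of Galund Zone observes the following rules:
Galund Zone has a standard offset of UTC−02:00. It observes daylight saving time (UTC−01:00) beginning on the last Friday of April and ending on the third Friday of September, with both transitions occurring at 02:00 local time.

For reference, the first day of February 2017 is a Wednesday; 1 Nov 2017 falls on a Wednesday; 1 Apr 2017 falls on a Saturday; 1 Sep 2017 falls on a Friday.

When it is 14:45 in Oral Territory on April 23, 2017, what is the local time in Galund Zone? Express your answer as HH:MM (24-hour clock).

1 February 2017 is a Wednesday, so the first Saturday is February 4.
1 November 2017 is a Wednesday, so the first Friday is November 3 and the fourth is November 24.
April 23, 2017 lies within the daylight-saving period (4 February – 24 November), so Oral Territory is on daylight time, UTC+08:00.
14:45 Oral Territory − 8h = 06:45 UTC.
1 April 2017 is a Saturday, so Fridays fall on 7, 14, 21, 28; the last is April 28.
1 September 2017 is a Friday, so the first Friday is September 1 and the third is September 15.
At the standard offset (UTC−02:00), 06:45 UTC − 2h = 04:45 Galund Zone standard time.
Daylight saving runs 28 April – 15 September; the standard-time date in Galund Zone, April 23, 2017, is outside that window, so Galund Zone is on standard time at UTC−02:00.
06:45 UTC − 2h = 04:45 Galund Zone.

04:45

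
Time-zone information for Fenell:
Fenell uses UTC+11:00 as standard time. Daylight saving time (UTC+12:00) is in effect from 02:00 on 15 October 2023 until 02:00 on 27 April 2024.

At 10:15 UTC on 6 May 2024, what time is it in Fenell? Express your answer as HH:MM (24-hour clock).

21:15

At the standard offset (UTC+11:00), 10:15 UTC + 11h = 21:15 Fenell standard time.
Daylight saving runs 15 October 2023 – 27 April 2024; the standard-time date in Fenell, 6 May 2024, is outside that window, so Fenell is on standard time at UTC+11:00.
10:15 UTC + 11h = 21:15 local.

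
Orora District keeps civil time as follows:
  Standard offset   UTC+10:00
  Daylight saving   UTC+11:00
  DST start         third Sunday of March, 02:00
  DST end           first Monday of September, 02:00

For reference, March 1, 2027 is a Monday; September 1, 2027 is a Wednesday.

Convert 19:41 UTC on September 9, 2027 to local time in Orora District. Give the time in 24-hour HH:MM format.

05:41

1 March 2027 is a Monday, so the first Sunday is March 7 and the third is March 21.
1 September 2027 is a Wednesday, so the first Monday is September 6.
At the standard offset (UTC+10:00), 19:41 UTC + 10h = 05:41 Orora District standard time (rolling into the next day, 10 September 2027).
Daylight saving runs 21 March – 6 September; the standard-time date in Orora District, September 10, 2027, is outside that window, so Orora District is on standard time at UTC+10:00.
19:41 UTC + 10h = 05:41 local (rolling into the next day, 10 September 2027).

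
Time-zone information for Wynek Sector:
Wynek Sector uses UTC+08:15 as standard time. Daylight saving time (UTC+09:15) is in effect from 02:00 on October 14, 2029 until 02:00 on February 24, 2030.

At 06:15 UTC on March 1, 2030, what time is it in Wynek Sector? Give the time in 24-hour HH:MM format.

At the standard offset (UTC+08:15), 06:15 UTC + 8h15m = 14:30 Wynek Sector standard time.
Daylight saving runs 14 October 2029 – 24 February 2030; the standard-time date in Wynek Sector, March 1, 2030, is outside that window, so Wynek Sector is on standard time at UTC+08:15.
06:15 UTC + 8h15m = 14:30 local.

14:30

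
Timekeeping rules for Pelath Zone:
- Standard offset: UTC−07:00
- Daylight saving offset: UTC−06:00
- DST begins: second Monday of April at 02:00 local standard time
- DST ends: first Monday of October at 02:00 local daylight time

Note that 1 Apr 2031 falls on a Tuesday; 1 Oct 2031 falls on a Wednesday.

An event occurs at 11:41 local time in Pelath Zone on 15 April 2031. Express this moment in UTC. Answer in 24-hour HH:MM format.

17:41

1 April 2031 is a Tuesday, so the first Monday is April 7 and the second is April 14.
1 October 2031 is a Wednesday, so the first Monday is October 6.
15 April 2031 falls between 14 April and 6 October, so daylight saving is in effect and Pelath Zone is at UTC−06:00.
11:41 local + 6h = 17:41 UTC.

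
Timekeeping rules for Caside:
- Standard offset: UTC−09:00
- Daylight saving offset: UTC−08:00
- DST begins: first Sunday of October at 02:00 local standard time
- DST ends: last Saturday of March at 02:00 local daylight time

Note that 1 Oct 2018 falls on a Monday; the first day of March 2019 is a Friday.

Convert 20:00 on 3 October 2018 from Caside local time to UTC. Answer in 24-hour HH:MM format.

05:00

1 October 2018 is a Monday, so the first Sunday is October 7.
1 March 2019 is a Friday, so Saturdays fall on 2, 9, 16, 23, 30; the last is March 30.
Daylight saving runs 7 October 2018 – 30 March 2019; 3 October 2018 is outside that window, so Caside is on standard time at UTC−09:00.
20:00 local + 9h = 05:00 UTC (rolling into the next day, 4 October 2018).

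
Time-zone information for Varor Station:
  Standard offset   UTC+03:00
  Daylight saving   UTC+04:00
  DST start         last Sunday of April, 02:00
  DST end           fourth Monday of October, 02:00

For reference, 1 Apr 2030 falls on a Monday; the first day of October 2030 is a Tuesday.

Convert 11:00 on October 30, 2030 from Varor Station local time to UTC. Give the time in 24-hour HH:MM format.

1 April 2030 is a Monday, so Sundays fall on 7, 14, 21, 28; the last is April 28.
1 October 2030 is a Tuesday, so the first Monday is October 7 and the fourth is October 28.
October 30, 2030 is outside the daylight-saving period (28 April – 28 October), so Varor Station is on standard time, UTC+03:00.
11:00 local − 3h = 08:00 UTC.

08:00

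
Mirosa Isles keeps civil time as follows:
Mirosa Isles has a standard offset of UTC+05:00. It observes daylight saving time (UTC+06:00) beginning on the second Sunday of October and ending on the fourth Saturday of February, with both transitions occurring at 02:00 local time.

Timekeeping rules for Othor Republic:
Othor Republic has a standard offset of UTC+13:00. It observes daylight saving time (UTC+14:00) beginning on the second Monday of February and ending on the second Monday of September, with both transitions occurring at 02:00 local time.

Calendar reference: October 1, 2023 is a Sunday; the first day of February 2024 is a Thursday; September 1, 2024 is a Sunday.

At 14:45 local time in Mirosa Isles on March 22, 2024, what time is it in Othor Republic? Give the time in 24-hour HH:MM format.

1 October 2023 is a Sunday, so the first Sunday is October 1 and the second is October 8.
1 February 2024 is a Thursday, so the first Saturday is February 3 and the fourth is February 24.
Daylight saving runs 8 October 2023 – 24 February 2024; March 22, 2024 is outside that window, so Mirosa Isles is on standard time at UTC+05:00.
14:45 Mirosa Isles − 5h = 09:45 UTC.
1 February 2024 is a Thursday, so the first Monday is February 5 and the second is February 12.
1 September 2024 is a Sunday, so the first Monday is September 2 and the second is September 9.
At the standard offset (UTC+13:00), 09:45 UTC + 13h = 22:45 Othor Republic standard time.
Daylight saving runs 12 February – 9 September; the standard-time date in Othor Republic, March 22, 2024, is inside that window, so Othor Republic is at UTC+14:00.
09:45 UTC + 14h = 23:45 Othor Republic.

23:45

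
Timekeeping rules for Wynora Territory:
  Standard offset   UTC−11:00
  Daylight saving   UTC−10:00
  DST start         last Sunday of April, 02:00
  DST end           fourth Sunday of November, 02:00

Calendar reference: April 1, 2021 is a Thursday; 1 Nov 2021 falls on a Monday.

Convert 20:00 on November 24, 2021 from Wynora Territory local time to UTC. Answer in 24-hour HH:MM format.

1 April 2021 is a Thursday, so Sundays fall on 4, 11, 18, 25; the last is April 25.
1 November 2021 is a Monday, so the first Sunday is November 7 and the fourth is November 28.
November 24, 2021 falls between 25 April and 28 November, so daylight saving is in effect and Wynora Territory is at UTC−10:00.
20:00 local + 10h = 06:00 UTC (rolling into the next day, 25 November 2021).

06:00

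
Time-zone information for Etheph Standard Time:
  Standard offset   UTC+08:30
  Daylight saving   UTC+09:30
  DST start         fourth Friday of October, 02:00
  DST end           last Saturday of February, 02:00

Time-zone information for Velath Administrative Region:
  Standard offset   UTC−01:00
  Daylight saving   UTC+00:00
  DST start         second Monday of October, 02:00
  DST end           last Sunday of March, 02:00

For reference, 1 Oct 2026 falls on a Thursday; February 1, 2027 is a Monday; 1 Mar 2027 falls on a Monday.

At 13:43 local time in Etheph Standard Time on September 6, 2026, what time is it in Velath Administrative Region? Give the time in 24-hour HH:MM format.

1 October 2026 is a Thursday, so the first Friday is October 2 and the fourth is October 23.
1 February 2027 is a Monday, so Saturdays fall on 6, 13, 20, 27; the last is February 27.
Daylight saving runs 23 October 2026 – 27 February 2027; September 6, 2026 is outside that window, so Etheph Standard Time is on standard time at UTC+08:30.
13:43 Etheph Standard Time − 8h30m = 05:13 UTC.
1 October 2026 is a Thursday, so the first Monday is October 5 and the second is October 12.
1 March 2027 is a Monday, so Sundays fall on 7, 14, 21, 28; the last is March 28.
At the standard offset (UTC−01:00), 05:13 UTC − 1h = 04:13 Velath Administrative Region standard time.
Daylight saving runs 12 October 2026 – 28 March 2027; the standard-time date in Velath Administrative Region, September 6, 2026, is outside that window, so Velath Administrative Region is on standard time at UTC−01:00.
05:13 UTC − 1h = 04:13 Velath Administrative Region.

04:13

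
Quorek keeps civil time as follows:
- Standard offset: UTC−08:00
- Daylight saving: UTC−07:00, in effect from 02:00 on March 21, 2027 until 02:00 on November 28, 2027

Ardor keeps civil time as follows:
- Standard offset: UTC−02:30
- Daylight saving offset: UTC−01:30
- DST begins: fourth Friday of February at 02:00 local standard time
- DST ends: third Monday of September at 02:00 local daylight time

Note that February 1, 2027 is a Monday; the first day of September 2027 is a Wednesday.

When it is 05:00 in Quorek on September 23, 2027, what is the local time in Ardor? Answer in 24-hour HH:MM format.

09:30

September 23, 2027 lies within the daylight-saving period (21 March – 28 November), so Quorek is on daylight time, UTC−07:00.
05:00 Quorek + 7h = 12:00 UTC.
1 February 2027 is a Monday, so the first Friday is February 5 and the fourth is February 26.
1 September 2027 is a Wednesday, so the first Monday is September 6 and the third is September 20.
At the standard offset (UTC−02:30), 12:00 UTC − 2h30m = 09:30 Ardor standard time.
Daylight saving runs 26 February – 20 September; the standard-time date in Ardor, September 23, 2027, is outside that window, so Ardor is on standard time at UTC−02:30.
12:00 UTC − 2h30m = 09:30 Ardor.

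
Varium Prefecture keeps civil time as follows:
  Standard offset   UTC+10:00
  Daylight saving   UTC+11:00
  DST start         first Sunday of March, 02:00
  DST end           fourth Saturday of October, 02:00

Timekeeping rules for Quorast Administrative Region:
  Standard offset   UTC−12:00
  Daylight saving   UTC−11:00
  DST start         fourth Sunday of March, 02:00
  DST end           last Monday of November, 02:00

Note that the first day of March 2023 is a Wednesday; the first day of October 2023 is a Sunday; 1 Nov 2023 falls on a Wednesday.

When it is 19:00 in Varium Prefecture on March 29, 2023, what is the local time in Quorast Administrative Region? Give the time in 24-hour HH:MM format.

1 March 2023 is a Wednesday, so the first Sunday is March 5.
1 October 2023 is a Sunday, so the first Saturday is October 7 and the fourth is October 28.
Daylight saving runs 5 March – 28 October; March 29, 2023 is inside that window, so Varium Prefecture is at UTC+11:00.
19:00 Varium Prefecture − 11h = 08:00 UTC.
1 March 2023 is a Wednesday, so the first Sunday is March 5 and the fourth is March 26.
1 November 2023 is a Wednesday, so Mondays fall on 6, 13, 20, 27; the last is November 27.
At the standard offset (UTC−12:00), 08:00 UTC − 12h = 20:00 Quorast Administrative Region standard time (rolling into the previous day, 28 March 2023).
The standard-time date in Quorast Administrative Region, March 28, 2023, lies within the daylight-saving period (26 March – 27 November), so Quorast Administrative Region is on daylight time, UTC−11:00.
08:00 UTC − 11h = 21:00 Quorast Administrative Region (rolling into the previous day, 28 March 2023).

21:00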